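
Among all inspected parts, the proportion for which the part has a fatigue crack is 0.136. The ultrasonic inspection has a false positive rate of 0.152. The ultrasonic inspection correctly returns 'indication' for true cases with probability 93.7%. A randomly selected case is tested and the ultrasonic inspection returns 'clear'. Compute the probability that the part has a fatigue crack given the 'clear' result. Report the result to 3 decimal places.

P(H | E) ≈ 0.012

Write H for 'the part has a fatigue crack'. Prior odds H:¬H = 0.136/0.864 = 0.15741. For the 'clear' outcome, the likelihood ratio is 0.063/0.848 = 0.074292.
Posterior odds = 0.15741 × 0.074292 = 0.011694, so P(H|E) = 0.011694/(1+0.011694) = 0.012.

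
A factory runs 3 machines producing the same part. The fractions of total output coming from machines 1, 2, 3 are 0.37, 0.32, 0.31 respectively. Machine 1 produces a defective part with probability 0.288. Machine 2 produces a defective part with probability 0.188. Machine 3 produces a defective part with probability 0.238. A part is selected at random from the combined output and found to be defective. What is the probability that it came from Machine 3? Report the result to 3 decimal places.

Tabulate prior·likelihood by source: [1] prior 0.37, lik 0.288, product 0.1066; [2] prior 0.32, lik 0.188, product 0.06016; [3] prior 0.31, lik 0.238, product 0.07378.
Normalizing constant = 0.24050; the posterior for Machine 3 is its product over the sum, 0.07378/0.24050 = 0.307.

Posterior probability ≈ 0.307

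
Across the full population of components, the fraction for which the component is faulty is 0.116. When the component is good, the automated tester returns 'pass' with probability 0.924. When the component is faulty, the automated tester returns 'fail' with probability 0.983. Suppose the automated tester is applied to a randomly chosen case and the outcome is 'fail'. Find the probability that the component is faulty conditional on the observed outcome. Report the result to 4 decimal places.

P(H | E) ≈ 0.6293

Write H for 'the component is faulty'. Prior odds H:¬H = 0.116/0.884 = 0.13122. For the 'fail' outcome, the likelihood ratio is 0.983/0.076 = 12.934.
Posterior odds = 0.13122 × 12.934 = 1.6972, so P(H|E) = 1.6972/(1+1.6972) = 0.6293.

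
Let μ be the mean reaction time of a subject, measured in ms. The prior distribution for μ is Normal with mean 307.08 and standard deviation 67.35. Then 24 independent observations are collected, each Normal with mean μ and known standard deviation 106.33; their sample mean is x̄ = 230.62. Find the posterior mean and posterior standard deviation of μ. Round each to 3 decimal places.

With known σ, the Normal prior is conjugate. Weight on the data is w = (n/σ²)/(n/σ² + 1/τ₀²) = 0.00212275/(0.00212275+0.00022046) = 0.90592.
Posterior mean = w·x̄ + (1−w)·μ₀ = 0.90592·230.62 + 0.094083·307.08 = 237.814. Posterior variance = 1/(0.00212275+0.00022046) = 426.765, so SD = 20.658.

Posterior mean ≈ 237.814; posterior SD ≈ 20.658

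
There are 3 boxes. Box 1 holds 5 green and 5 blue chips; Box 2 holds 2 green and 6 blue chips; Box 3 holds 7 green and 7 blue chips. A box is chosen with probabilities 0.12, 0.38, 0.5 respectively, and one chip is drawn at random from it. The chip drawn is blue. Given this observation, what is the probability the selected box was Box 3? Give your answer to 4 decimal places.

P(blue|Box 1) = 0.5; P(blue|Box 2) = 0.75; P(blue|Box 3) = 0.5.
Prior × likelihood for each source: 0.12·0.5=0.06000, 0.38·0.75=0.2850, 0.5·0.5=0.2500. Summing gives P(blue) = 0.59500.
P(Box 3 | blue) = 0.2500 / 0.59500 = 0.4202.

Posterior probability ≈ 0.4202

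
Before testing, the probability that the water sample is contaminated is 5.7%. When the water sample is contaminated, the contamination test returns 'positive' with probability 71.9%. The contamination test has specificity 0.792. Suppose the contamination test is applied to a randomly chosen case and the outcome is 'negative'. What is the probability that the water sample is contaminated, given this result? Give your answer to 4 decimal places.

P(H | E) ≈ 0.0210

Write H for 'the water sample is contaminated'. Prior odds H:¬H = 0.057/0.943 = 0.060445. For the 'negative' outcome, the likelihood ratio is 0.281/0.792 = 0.35480.
Posterior odds = 0.060445 × 0.35480 = 0.021446, so P(H|E) = 0.021446/(1+0.021446) = 0.0210.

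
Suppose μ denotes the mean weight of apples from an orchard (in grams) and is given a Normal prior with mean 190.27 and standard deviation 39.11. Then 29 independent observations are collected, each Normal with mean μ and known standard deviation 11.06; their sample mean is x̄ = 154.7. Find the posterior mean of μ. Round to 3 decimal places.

Posterior mean ≈ 154.798

Prior precision 1/τ₀² = 1/39.11² = 0.00065377; data precision n/σ² = 29/11.06² = 0.237076.
Posterior precision = 0.00065377 + 0.237076 = 0.237730.
Posterior mean = (0.00065377·190.27 + 0.237076·154.7) / 0.237730 = 154.798.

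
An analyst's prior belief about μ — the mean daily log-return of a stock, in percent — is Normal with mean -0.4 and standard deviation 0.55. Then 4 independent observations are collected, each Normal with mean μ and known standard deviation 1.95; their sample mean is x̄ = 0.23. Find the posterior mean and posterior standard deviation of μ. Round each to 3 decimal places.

Posterior mean ≈ -0.248; posterior SD ≈ 0.479

Prior precision 1/τ₀² = 1/0.55² = 3.30579; data precision n/σ² = 4/1.95² = 1.05194.
Posterior precision = 3.30579 + 1.05194 = 4.35772, giving posterior SD = 1/√4.35772 = 0.479.
Posterior mean = (3.30579·-0.4 + 1.05194·0.23) / 4.35772 = -0.248.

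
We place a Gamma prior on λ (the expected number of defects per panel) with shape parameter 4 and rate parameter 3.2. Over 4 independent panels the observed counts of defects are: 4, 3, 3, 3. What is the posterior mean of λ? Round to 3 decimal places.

Posterior mean ≈ 2.361

The Poisson likelihood adds the total count to the shape and the number of exposure periods to the rate. Here ∑xᵢ = 13 and n = 4, so shape 4→17 and rate 3.2→7.2.
Posterior mean = shape/rate = 17/7.2 = 2.361.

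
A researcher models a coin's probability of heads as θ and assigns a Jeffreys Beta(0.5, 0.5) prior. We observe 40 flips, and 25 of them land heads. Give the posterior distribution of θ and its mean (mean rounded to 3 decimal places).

Observing 25 successes and 15 failures updates Beta(0.5, 0.5) by adding the success and failure counts to the two shape parameters: α = 0.5+25 = 25.5, β = 0.5+15 = 15.5.
E[θ | data] = 25.5/(25.5+15.5) = 0.622.

Posterior: Beta(25.5, 15.5); mean ≈ 0.622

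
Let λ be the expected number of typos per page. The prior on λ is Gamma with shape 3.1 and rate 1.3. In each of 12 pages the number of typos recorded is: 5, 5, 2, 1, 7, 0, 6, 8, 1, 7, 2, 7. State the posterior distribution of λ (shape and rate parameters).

Total count ∑xᵢ = 51 over n = 12 pages.
Gamma is conjugate to the Poisson likelihood: posterior is Gamma(shape = 3.1+51 = 54.1, rate = 1.3+12 = 13.3).

Posterior: Gamma(shape=54.1, rate=13.3)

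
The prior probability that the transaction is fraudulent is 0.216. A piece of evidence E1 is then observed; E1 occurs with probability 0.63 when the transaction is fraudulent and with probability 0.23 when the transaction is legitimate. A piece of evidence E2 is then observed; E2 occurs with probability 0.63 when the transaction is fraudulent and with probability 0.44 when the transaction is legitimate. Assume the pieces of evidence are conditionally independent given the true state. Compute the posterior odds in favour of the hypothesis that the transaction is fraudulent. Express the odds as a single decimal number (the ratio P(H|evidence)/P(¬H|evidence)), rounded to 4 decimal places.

Prior odds = 0.216/(1−0.216) = 0.27551.
Likelihood ratio for E1 = 0.63/0.23 = 2.7391.
Likelihood ratio for E2 = 0.63/0.44 = 1.4318.
Posterior odds = prior odds × LR₁ × LR₂ = 1.0805.

Posterior odds ≈ 1.0805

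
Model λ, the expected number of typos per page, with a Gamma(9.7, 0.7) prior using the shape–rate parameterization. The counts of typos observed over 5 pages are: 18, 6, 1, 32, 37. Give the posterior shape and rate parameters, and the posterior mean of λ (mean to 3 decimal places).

Posterior: Gamma(shape=103.7, rate=5.7); mean ≈ 18.193

Total count ∑xᵢ = 94 over n = 5 pages.
Gamma is conjugate to the Poisson likelihood: posterior is Gamma(shape = 9.7+94 = 103.7, rate = 0.7+5 = 5.7).
E[λ | data] = 103.7/5.7 = 18.193.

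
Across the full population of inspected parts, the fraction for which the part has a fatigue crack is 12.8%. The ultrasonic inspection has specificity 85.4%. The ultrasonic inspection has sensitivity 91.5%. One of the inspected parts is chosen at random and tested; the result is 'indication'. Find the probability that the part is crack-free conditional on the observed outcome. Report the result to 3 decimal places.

P(¬H | E) ≈ 0.521

Write H for 'the part has a fatigue crack'. Prior odds H:¬H = 0.128/0.872 = 0.14679. For the 'indication' outcome, the likelihood ratio is 0.915/0.146 = 6.2671.
Posterior odds = 0.14679 × 6.2671 = 0.91994, so P(H|E) = 0.91994/(1+0.91994) = 0.479. Then P(¬H|E) = 1 − 0.479 = 0.521.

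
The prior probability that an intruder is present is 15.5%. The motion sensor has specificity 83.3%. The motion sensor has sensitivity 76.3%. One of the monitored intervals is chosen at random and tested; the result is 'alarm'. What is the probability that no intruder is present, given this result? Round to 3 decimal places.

P(¬H | E) ≈ 0.544

Write H for 'an intruder is present'. Prior odds H:¬H = 0.155/0.845 = 0.18343. For the 'alarm' outcome, the likelihood ratio is 0.763/0.167 = 4.5689.
Posterior odds = 0.18343 × 4.5689 = 0.83808, so P(H|E) = 0.83808/(1+0.83808) = 0.456. Then P(¬H|E) = 1 − 0.456 = 0.544.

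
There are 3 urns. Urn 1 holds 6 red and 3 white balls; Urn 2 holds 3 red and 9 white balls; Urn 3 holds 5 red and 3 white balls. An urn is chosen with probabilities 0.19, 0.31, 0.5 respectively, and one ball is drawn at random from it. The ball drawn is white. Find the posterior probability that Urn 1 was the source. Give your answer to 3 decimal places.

P(white|Urn 1) = 0.3333; P(white|Urn 2) = 0.75; P(white|Urn 3) = 0.375.
Prior × likelihood for each source: 0.19·0.3333=0.06333, 0.31·0.75=0.2325, 0.5·0.375=0.1875. Summing gives P(white) = 0.48333.
P(Urn 1 | white) = 0.06333 / 0.48333 = 0.131.

Posterior probability ≈ 0.131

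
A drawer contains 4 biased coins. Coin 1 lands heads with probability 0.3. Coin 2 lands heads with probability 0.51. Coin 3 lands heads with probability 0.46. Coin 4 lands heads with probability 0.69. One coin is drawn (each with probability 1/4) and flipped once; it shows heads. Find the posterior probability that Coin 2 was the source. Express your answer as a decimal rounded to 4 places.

P(heads|C1) = 0.3; P(heads|C2) = 0.51; P(heads|C3) = 0.46; P(heads|C4) = 0.69.
Prior × likelihood for each source: 0.25·0.3=0.07500, 0.25·0.51=0.1275, 0.25·0.46=0.1150, 0.25·0.69=0.1725. Summing gives P(heads) = 0.49000.
P(Coin 2 | heads) = 0.1275 / 0.49000 = 0.2602.

Posterior probability ≈ 0.2602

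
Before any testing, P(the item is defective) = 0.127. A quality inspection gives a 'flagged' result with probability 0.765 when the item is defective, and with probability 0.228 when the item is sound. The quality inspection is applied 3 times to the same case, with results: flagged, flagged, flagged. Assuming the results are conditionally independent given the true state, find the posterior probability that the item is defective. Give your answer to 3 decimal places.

Posterior P(H) ≈ 0.846

With H the event that the item is defective, the joint likelihood of the observed sequence is P(data|H) = 0.765·0.765·0.765 = 0.44770 and P(data|¬H) = 0.228·0.228·0.228 = 0.011852.
Bayes: P(H|data) = 0.127·0.44770 / (0.127·0.44770 + 0.873·0.011852) = 0.056858/0.067205 = 0.8460.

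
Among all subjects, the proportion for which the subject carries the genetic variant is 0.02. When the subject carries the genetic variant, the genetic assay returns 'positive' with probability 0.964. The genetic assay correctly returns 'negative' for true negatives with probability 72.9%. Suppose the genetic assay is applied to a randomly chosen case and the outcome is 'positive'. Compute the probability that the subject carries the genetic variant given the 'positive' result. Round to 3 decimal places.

Let H be the event that the subject carries the genetic variant. P(H) = 0.02, so P(¬H) = 0.98. With E the 'positive' result, P(E|H) = 0.964 and P(E|¬H) = 0.271.
P(E) = 0.964·0.02 + 0.271·0.98 = 0.019280 + 0.26558 = 0.28486.
By Bayes' theorem, P(H|E) = 0.019280 / 0.28486 = 0.068.

P(H | E) ≈ 0.068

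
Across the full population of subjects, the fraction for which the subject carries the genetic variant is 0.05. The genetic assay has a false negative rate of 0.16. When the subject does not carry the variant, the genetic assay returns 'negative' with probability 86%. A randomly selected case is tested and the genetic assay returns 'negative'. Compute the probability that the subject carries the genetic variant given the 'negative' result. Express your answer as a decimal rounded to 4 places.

P(H | E) ≈ 0.0097

Write H for 'the subject carries the genetic variant'. Prior odds H:¬H = 0.05/0.95 = 0.052632. For the 'negative' outcome, the likelihood ratio is 0.16/0.86 = 0.18605.
Posterior odds = 0.052632 × 0.18605 = 0.0097919, so P(H|E) = 0.0097919/(1+0.0097919) = 0.0097.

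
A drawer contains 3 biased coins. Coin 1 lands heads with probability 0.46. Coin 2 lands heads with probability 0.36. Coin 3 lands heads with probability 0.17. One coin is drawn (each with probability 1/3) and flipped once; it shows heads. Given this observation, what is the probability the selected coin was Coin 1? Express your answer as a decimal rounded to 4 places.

Posterior probability ≈ 0.4646

P(heads|C1) = 0.46; P(heads|C2) = 0.36; P(heads|C3) = 0.17.
Prior × likelihood for each source: 0.333333·0.46=0.1533, 0.333333·0.36=0.1200, 0.333333·0.17=0.05667. Summing gives P(heads) = 0.33000.
P(Coin 1 | heads) = 0.1533 / 0.33000 = 0.4646.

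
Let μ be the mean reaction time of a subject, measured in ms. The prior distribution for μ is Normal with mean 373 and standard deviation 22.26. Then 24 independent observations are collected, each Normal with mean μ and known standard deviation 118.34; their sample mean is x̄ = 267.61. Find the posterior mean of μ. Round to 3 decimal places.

Posterior mean ≈ 324.603

Prior precision 1/τ₀² = 1/22.26² = 0.00201813; data precision n/σ² = 24/118.34² = 0.00171375.
Posterior precision = 0.00201813 + 0.00171375 = 0.00373189.
Posterior mean = (0.00201813·373 + 0.00171375·267.61) / 0.00373189 = 324.603.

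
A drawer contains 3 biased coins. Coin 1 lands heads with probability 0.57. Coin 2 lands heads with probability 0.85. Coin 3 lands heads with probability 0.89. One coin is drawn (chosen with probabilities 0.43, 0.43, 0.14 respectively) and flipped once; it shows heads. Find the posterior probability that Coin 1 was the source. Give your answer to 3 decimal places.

Posterior probability ≈ 0.333

P(heads|C1) = 0.57; P(heads|C2) = 0.85; P(heads|C3) = 0.89.
Prior × likelihood for each source: 0.43·0.57=0.2451, 0.43·0.85=0.3655, 0.14·0.89=0.1246. Summing gives P(heads) = 0.73520.
P(Coin 1 | heads) = 0.2451 / 0.73520 = 0.333.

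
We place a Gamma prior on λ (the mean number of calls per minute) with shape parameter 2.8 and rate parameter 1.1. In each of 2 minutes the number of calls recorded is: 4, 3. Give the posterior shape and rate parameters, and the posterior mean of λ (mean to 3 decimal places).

The Poisson likelihood adds the total count to the shape and the number of exposure periods to the rate. Here ∑xᵢ = 7 and n = 2, so shape 2.8→9.8 and rate 1.1→3.1.
Posterior mean = shape/rate = 9.8/3.1 = 3.161.

Posterior: Gamma(shape=9.8, rate=3.1); mean ≈ 3.161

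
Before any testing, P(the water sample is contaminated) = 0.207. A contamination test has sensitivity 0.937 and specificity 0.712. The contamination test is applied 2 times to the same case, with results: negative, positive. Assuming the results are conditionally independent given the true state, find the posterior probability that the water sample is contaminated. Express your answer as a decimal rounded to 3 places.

Let H be the event that the water sample is contaminated; start with P(H) = 0.207. P('positive'|H) = 0.937, P('positive'|¬H) = 0.288.
Update on result 1 ('negative'): P(H) ← 0.063·0.2070 / (0.063·0.2070 + 0.712·0.7930) = 0.013041/0.57766 = 0.0226.
Update on result 2 ('positive'): P(H) ← 0.937·0.0226 / (0.937·0.0226 + 0.288·0.9774) = 0.021153/0.30265 = 0.0699.

Posterior P(H) ≈ 0.070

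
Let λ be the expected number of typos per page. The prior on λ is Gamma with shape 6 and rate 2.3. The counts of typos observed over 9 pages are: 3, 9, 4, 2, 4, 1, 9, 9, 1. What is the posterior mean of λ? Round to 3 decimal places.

Posterior mean ≈ 4.248

The Poisson likelihood adds the total count to the shape and the number of exposure periods to the rate. Here ∑xᵢ = 42 and n = 9, so shape 6→48 and rate 2.3→11.3.
Posterior mean = shape/rate = 48/11.3 = 4.248.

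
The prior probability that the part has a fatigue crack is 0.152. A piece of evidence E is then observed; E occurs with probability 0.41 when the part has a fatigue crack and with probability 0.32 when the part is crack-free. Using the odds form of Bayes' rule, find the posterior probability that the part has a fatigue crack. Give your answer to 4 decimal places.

Posterior probability ≈ 0.1868

Prior odds = 0.152/(1−0.152) = 0.17925. In log-odds, ln(0.17925) = -1.7190.
Add log likelihood ratio: ln(1.2812) = 0.24784.
Posterior log-odds = -1.4712, so posterior odds = exp(-1.4712) = 0.22966. Converting, P(H|E) = 0.22966/1.2297 = 0.1868.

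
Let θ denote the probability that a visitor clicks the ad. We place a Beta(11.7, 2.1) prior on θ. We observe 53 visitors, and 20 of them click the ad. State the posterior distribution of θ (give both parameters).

The binomial likelihood is conjugate to the Beta prior: with 20 successes and 33 failures, the posterior is Beta(11.7+20, 2.1+33) = Beta(31.7, 35.1).

Posterior: Beta(31.7, 35.1)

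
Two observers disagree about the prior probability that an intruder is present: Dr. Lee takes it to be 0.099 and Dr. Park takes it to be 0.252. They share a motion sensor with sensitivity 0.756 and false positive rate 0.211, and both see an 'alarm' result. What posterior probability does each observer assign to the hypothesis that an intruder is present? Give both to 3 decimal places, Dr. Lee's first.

P('+'|H) = 0.756, P('+'|¬H) = 0.211.
Dr. Lee: numerator 0.756·0.099 = 0.074844; evidence = 0.074844+0.211·0.901 = 0.26495; posterior = 0.282.
Dr. Park: numerator 0.756·0.252 = 0.19051; evidence = 0.19051+0.211·0.748 = 0.34834; posterior = 0.547.

Dr. Lee: 0.282; Dr. Park: 0.547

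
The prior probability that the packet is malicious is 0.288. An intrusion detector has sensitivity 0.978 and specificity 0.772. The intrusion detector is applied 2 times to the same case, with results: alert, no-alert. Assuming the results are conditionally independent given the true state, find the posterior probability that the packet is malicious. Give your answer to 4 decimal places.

Posterior P(H) ≈ 0.0471

With H the event that the packet is malicious, the joint likelihood of the observed sequence is P(data|H) = 0.978·0.022 = 0.021516 and P(data|¬H) = 0.228·0.772 = 0.17602.
Bayes: P(H|data) = 0.288·0.021516 / (0.288·0.021516 + 0.712·0.17602) = 0.0061966/0.13152 = 0.0471.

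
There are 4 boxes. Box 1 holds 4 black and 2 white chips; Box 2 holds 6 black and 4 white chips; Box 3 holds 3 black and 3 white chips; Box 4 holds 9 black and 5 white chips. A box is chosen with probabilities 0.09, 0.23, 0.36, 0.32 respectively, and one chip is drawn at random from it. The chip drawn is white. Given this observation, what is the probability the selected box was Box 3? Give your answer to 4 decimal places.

Tabulate prior·likelihood by source: [1] prior 0.09, lik 0.3333, product 0.03000; [2] prior 0.23, lik 0.4, product 0.09200; [3] prior 0.36, lik 0.5, product 0.1800; [4] prior 0.32, lik 0.3571, product 0.1143.
Normalizing constant = 0.41629; the posterior for Box 3 is its product over the sum, 0.1800/0.41629 = 0.4324.

Posterior probability ≈ 0.4324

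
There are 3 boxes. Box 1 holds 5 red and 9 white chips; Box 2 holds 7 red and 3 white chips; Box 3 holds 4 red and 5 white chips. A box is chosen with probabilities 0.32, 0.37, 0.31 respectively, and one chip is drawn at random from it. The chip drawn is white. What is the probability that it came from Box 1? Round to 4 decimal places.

Posterior probability ≈ 0.4207

P(white|Box 1) = 0.6429; P(white|Box 2) = 0.3; P(white|Box 3) = 0.5556.
Prior × likelihood for each source: 0.32·0.6429=0.2057, 0.37·0.3=0.1110, 0.31·0.5556=0.1722. Summing gives P(white) = 0.48894.
P(Box 1 | white) = 0.2057 / 0.48894 = 0.4207.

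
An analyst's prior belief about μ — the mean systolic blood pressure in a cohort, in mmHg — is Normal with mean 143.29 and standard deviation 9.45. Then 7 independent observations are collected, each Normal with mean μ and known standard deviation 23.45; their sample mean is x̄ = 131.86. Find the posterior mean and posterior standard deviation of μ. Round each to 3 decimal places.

Prior precision 1/τ₀² = 1/9.45² = 0.0111979; data precision n/σ² = 7/23.45² = 0.0127295.
Posterior precision = 0.0111979 + 0.0127295 = 0.0239274, giving posterior SD = 1/√0.0239274 = 6.465.
Posterior mean = (0.0111979·143.29 + 0.0127295·131.86) / 0.0239274 = 137.209.

Posterior mean ≈ 137.209; posterior SD ≈ 6.465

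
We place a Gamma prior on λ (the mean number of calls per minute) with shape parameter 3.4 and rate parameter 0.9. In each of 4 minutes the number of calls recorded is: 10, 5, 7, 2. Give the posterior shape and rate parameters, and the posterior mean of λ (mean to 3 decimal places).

Total count ∑xᵢ = 24 over n = 4 minutes.
Gamma is conjugate to the Poisson likelihood: posterior is Gamma(shape = 3.4+24 = 27.4, rate = 0.9+4 = 4.9).
E[λ | data] = 27.4/4.9 = 5.592.

Posterior: Gamma(shape=27.4, rate=4.9); mean ≈ 5.592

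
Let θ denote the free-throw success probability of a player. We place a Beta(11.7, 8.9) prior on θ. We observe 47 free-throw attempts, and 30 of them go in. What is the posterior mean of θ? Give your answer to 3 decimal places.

Observing 30 successes and 17 failures updates Beta(11.7, 8.9) by adding the success and failure counts to the two shape parameters: α = 11.7+30 = 41.7, β = 8.9+17 = 25.9.
E[θ | data] = 41.7/(41.7+25.9) = 0.617.

Posterior mean ≈ 0.617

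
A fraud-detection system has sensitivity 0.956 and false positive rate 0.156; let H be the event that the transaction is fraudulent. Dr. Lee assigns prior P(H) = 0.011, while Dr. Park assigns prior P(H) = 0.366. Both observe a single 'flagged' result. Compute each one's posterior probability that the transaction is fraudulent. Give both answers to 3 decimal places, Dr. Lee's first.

P('+'|H) = 0.956, P('+'|¬H) = 0.156.
Dr. Lee: numerator 0.956·0.011 = 0.010516; evidence = 0.010516+0.156·0.989 = 0.16480; posterior = 0.064.
Dr. Park: numerator 0.956·0.366 = 0.34990; evidence = 0.34990+0.156·0.634 = 0.44880; posterior = 0.780.

Dr. Lee: 0.064; Dr. Park: 0.780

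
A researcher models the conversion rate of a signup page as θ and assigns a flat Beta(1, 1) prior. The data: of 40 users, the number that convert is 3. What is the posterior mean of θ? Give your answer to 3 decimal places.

Posterior mean ≈ 0.095

Observing 3 successes and 37 failures updates Beta(1, 1) by adding the success and failure counts to the two shape parameters: α = 1+3 = 4, β = 1+37 = 38.
E[θ | data] = 4/(4+38) = 0.095.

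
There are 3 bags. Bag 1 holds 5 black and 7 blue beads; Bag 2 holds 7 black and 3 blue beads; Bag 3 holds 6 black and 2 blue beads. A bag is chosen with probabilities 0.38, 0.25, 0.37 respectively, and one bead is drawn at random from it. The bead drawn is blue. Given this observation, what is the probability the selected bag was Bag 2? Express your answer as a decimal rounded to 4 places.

Posterior probability ≈ 0.1927

Tabulate prior·likelihood by source: [1] prior 0.38, lik 0.5833, product 0.2217; [2] prior 0.25, lik 0.3, product 0.07500; [3] prior 0.37, lik 0.25, product 0.09250.
Normalizing constant = 0.38917; the posterior for Bag 2 is its product over the sum, 0.07500/0.38917 = 0.1927.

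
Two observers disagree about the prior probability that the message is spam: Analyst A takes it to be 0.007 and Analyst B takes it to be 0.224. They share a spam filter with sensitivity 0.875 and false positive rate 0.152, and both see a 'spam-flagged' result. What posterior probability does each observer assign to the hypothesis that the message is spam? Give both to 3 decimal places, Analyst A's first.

Analyst A: 0.039; Analyst B: 0.624

The likelihood ratio for a 'spam-flagged' result is 0.875/0.152 = 5.7566.
Analyst A: prior odds 0.007/0.993 = 0.0070493; posterior odds 0.040580; posterior probability 0.039.
Analyst B: prior odds 0.224/0.776 = 0.28866; posterior odds 1.6617; posterior probability 0.624.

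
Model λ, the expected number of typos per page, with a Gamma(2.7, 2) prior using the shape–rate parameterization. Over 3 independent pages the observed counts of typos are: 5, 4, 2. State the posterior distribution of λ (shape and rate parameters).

Posterior: Gamma(shape=13.7, rate=5)

Total count ∑xᵢ = 11 over n = 3 pages.
Gamma is conjugate to the Poisson likelihood: posterior is Gamma(shape = 2.7+11 = 13.7, rate = 2+3 = 5).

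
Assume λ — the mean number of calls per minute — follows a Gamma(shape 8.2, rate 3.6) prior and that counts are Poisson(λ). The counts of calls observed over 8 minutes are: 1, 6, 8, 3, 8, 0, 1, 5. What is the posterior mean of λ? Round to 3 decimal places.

Posterior mean ≈ 3.466

The Poisson likelihood adds the total count to the shape and the number of exposure periods to the rate. Here ∑xᵢ = 32 and n = 8, so shape 8.2→40.2 and rate 3.6→11.6.
Posterior mean = shape/rate = 40.2/11.6 = 3.466.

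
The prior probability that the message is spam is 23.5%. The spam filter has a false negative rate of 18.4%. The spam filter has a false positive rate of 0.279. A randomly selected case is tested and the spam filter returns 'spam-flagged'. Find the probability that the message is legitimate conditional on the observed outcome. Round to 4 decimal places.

P(¬H | E) ≈ 0.5267

Write H for 'the message is spam'. Prior odds H:¬H = 0.235/0.765 = 0.30719. For the 'spam-flagged' outcome, the likelihood ratio is 0.816/0.279 = 2.9247.
Posterior odds = 0.30719 × 2.9247 = 0.89845, so P(H|E) = 0.89845/(1+0.89845) = 0.4733. Then P(¬H|E) = 1 − 0.4733 = 0.5267.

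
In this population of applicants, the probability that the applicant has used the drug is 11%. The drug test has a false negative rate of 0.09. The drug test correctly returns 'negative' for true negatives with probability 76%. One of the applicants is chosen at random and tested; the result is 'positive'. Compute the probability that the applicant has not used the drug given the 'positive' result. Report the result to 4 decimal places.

Let H be the event that the applicant has used the drug. P(H) = 0.11, so P(¬H) = 0.89. With E the 'positive' result, P(E|H) = 0.91 and P(E|¬H) = 0.24.
P(E) = 0.91·0.11 + 0.24·0.89 = 0.10010 + 0.21360 = 0.31370.
By Bayes' theorem, P(H|E) = 0.10010 / 0.31370 = 0.3191. Hence P(¬H|E) = 1 − 0.3191 = 0.6809.

P(¬H | E) ≈ 0.6809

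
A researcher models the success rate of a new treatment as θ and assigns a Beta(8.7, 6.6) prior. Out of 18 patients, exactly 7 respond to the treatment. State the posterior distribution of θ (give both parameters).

Posterior: Beta(15.7, 17.6)

The binomial likelihood is conjugate to the Beta prior: with 7 successes and 11 failures, the posterior is Beta(8.7+7, 6.6+11) = Beta(15.7, 17.6).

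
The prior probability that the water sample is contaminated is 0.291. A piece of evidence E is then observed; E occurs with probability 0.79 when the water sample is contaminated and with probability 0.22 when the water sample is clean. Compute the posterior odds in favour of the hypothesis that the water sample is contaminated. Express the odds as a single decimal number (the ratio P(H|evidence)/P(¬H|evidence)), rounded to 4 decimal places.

Posterior odds ≈ 1.4738

Prior odds = 0.291/(1−0.291) = 0.41044. In log-odds, ln(0.41044) = -0.89053.
Add log likelihood ratio: ln(3.5909) = 1.2784.
Posterior log-odds = 0.38787, so posterior odds = exp(0.38787) = 1.4738.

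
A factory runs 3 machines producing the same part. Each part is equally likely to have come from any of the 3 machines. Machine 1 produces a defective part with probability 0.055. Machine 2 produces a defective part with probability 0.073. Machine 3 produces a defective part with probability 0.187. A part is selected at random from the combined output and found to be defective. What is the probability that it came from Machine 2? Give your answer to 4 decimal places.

Posterior probability ≈ 0.2317

P(defective|M1) = 0.055; P(defective|M2) = 0.073; P(defective|M3) = 0.187.
Prior × likelihood for each source: 0.333333·0.055=0.01833, 0.333333·0.073=0.02433, 0.333333·0.187=0.06233. Summing gives P(defective) = 0.10500.
P(Machine 2 | defective) = 0.02433 / 0.10500 = 0.2317.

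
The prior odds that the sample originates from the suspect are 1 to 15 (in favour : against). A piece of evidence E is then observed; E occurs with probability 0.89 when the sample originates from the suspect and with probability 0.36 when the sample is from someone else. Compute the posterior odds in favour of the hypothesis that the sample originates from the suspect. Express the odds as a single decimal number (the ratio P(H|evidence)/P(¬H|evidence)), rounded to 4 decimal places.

Posterior odds ≈ 0.1648

Prior odds = 1/15 = 0.066667.
Likelihood ratio for E = 0.89/0.36 = 2.4722.
Posterior odds = prior odds × LR = 0.16481.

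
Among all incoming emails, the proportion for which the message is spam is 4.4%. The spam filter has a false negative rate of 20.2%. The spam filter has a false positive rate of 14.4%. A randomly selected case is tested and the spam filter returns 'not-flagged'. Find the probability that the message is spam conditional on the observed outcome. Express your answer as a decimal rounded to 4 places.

Write H for 'the message is spam'. Prior odds H:¬H = 0.044/0.956 = 0.046025. For the 'not-flagged' outcome, the likelihood ratio is 0.202/0.856 = 0.23598.
Posterior odds = 0.046025 × 0.23598 = 0.010861, so P(H|E) = 0.010861/(1+0.010861) = 0.0107.

P(H | E) ≈ 0.0107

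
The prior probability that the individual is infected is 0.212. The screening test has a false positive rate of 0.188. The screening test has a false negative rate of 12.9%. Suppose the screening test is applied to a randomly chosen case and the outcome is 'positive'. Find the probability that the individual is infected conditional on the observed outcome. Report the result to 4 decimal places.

Write H for 'the individual is infected'. Prior odds H:¬H = 0.212/0.788 = 0.26904. For the 'positive' outcome, the likelihood ratio is 0.871/0.188 = 4.6330.
Posterior odds = 0.26904 × 4.6330 = 1.2464, so P(H|E) = 1.2464/(1+1.2464) = 0.5549.

P(H | E) ≈ 0.5549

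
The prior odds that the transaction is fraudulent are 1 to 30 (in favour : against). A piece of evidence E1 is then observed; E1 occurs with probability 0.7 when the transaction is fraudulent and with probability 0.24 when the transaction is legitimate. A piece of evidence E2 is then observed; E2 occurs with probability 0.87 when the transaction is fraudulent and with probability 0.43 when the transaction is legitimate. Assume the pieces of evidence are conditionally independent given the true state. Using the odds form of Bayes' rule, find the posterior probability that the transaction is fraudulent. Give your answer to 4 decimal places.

Posterior probability ≈ 0.1644

Prior odds = 1/30 = 0.033333. In log-odds, ln(0.033333) = -3.4012.
Add log likelihood ratios: ln(2.9167) + ln(2.0233) = 1.7751.
Posterior log-odds = -1.6260, so posterior odds = exp(-1.6260) = 0.19671. Converting, P(H|E) = 0.19671/1.1967 = 0.1644.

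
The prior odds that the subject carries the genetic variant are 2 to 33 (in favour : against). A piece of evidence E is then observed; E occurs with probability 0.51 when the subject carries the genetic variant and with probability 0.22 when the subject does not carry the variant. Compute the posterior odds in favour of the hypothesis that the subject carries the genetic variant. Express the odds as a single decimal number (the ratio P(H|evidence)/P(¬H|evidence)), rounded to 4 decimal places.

Prior odds = 2/33 = 0.060606.
Likelihood ratio for E = 0.51/0.22 = 2.3182.
Posterior odds = prior odds × LR = 0.14050.

Posterior odds ≈ 0.1405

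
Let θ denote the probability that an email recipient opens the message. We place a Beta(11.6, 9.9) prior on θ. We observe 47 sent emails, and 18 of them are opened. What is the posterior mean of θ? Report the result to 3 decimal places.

Posterior mean ≈ 0.432

The binomial likelihood is conjugate to the Beta prior: with 18 successes and 29 failures, the posterior is Beta(11.6+18, 9.9+29) = Beta(29.6, 38.9).
E[θ | data] = 29.6/(29.6+38.9) = 0.432.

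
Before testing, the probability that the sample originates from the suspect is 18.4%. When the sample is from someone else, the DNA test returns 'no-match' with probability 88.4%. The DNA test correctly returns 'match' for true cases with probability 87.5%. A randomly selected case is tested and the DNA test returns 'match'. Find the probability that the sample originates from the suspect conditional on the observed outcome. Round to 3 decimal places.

Let H be the event that the sample originates from the suspect. P(H) = 0.184, so P(¬H) = 0.816. With E the 'match' result, P(E|H) = 0.875 and P(E|¬H) = 0.116.
P(E) = 0.875·0.184 + 0.116·0.816 = 0.16100 + 0.094656 = 0.25566.
By Bayes' theorem, P(H|E) = 0.16100 / 0.25566 = 0.630.

P(H | E) ≈ 0.630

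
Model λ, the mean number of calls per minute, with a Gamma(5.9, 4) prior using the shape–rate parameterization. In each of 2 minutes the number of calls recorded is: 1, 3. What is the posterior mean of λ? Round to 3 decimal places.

Posterior mean ≈ 1.650

The Poisson likelihood adds the total count to the shape and the number of exposure periods to the rate. Here ∑xᵢ = 4 and n = 2, so shape 5.9→9.9 and rate 4→6.
E[λ | data] = 9.9/6 = 1.650.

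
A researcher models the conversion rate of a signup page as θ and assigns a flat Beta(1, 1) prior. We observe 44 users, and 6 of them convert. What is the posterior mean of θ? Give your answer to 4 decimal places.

The binomial likelihood is conjugate to the Beta prior: with 6 successes and 38 failures, the posterior is Beta(1+6, 1+38) = Beta(7, 39).
E[θ | data] = 7/(7+39) = 0.1522.

Posterior mean ≈ 0.1522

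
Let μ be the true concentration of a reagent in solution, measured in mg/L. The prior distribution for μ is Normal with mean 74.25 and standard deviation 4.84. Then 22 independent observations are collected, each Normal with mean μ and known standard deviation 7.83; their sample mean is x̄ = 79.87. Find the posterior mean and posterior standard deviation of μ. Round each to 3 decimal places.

Posterior mean ≈ 79.273; posterior SD ≈ 1.578

Prior precision 1/τ₀² = 1/4.84² = 0.0426883; data precision n/σ² = 22/7.83² = 0.358839.
Posterior precision = 0.0426883 + 0.358839 = 0.401527, giving posterior SD = 1/√0.401527 = 1.578.
Posterior mean = (0.0426883·74.25 + 0.358839·79.87) / 0.401527 = 79.273.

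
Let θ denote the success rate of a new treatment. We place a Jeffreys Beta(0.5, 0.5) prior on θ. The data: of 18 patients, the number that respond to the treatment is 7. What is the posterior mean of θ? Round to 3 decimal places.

Observing 7 successes and 11 failures updates Beta(0.5, 0.5) by adding the success and failure counts to the two shape parameters: α = 0.5+7 = 7.5, β = 0.5+11 = 11.5.
E[θ | data] = 7.5/(7.5+11.5) = 0.395.

Posterior mean ≈ 0.395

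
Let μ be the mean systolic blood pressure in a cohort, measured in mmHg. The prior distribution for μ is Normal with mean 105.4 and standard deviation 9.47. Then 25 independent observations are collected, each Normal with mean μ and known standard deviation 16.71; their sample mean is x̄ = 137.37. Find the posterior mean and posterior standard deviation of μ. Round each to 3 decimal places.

Prior precision 1/τ₀² = 1/9.47² = 0.0111506; data precision n/σ² = 25/16.71² = 0.0895338.
Posterior precision = 0.0111506 + 0.0895338 = 0.100684, giving posterior SD = 1/√0.100684 = 3.152.
Posterior mean = (0.0111506·105.4 + 0.0895338·137.37) / 0.100684 = 133.829.

Posterior mean ≈ 133.829; posterior SD ≈ 3.152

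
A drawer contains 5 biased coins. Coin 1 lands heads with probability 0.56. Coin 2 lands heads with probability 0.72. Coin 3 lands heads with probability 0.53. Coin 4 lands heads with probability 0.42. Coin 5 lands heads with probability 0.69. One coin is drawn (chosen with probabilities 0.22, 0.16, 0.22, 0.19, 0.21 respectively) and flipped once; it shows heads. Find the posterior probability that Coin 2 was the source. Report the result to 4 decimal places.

Posterior probability ≈ 0.1987

Tabulate prior·likelihood by source: [1] prior 0.22, lik 0.56, product 0.1232; [2] prior 0.16, lik 0.72, product 0.1152; [3] prior 0.22, lik 0.53, product 0.1166; [4] prior 0.19, lik 0.42, product 0.07980; [5] prior 0.21, lik 0.69, product 0.1449.
Normalizing constant = 0.57970; the posterior for Coin 2 is its product over the sum, 0.1152/0.57970 = 0.1987.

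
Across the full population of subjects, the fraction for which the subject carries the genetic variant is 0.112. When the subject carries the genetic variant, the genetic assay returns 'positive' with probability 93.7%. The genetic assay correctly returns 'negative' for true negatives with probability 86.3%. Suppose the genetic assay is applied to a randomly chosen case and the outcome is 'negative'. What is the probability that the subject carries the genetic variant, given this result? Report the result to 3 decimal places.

P(H | E) ≈ 0.009

Let H be the event that the subject carries the genetic variant. P(H) = 0.112, so P(¬H) = 0.888. With E the 'negative' result, P(E|H) = 0.063 and P(E|¬H) = 0.863.
P(E) = 0.063·0.112 + 0.863·0.888 = 0.0070560 + 0.76634 = 0.77340.
By Bayes' theorem, P(H|E) = 0.0070560 / 0.77340 = 0.009.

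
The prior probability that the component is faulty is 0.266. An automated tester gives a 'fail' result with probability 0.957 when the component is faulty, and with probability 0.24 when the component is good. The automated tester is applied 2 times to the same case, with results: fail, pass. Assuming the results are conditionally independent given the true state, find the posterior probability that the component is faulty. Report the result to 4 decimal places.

Let H be the event that the component is faulty; start with P(H) = 0.266. P('fail'|H) = 0.957, P('fail'|¬H) = 0.24.
Update on result 1 ('fail'): P(H) ← 0.957·0.2660 / (0.957·0.2660 + 0.24·0.7340) = 0.25456/0.43072 = 0.5910.
Update on result 2 ('pass'): P(H) ← 0.043·0.5910 / (0.043·0.5910 + 0.76·0.4090) = 0.025414/0.33624 = 0.0756.

Posterior P(H) ≈ 0.0756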